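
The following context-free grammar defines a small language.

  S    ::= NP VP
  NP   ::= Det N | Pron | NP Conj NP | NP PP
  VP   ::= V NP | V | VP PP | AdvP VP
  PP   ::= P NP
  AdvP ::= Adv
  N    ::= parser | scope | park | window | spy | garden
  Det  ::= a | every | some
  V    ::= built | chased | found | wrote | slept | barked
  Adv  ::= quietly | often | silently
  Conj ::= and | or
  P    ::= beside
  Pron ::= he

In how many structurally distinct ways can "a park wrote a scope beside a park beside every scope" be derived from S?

Two of the 5 distinct bracketings:
[S [NP [Det a] [N park]] [VP [V wrote] [NP [NP [Det a] [N scope]] [PP [P beside] [NP [NP [Det a] [N park]] [PP [P beside] [NP [Det every] [N scope]]]]]]]]
[S [NP [Det a] [N park]] [VP [V wrote] [NP [NP [NP [Det a] [N scope]] [PP [P beside] [NP [Det a] [N park]]]] [PP [P beside] [NP [Det every] [N scope]]]]]]
The trees differ in how a recursive rule is bracketed over the same span.

5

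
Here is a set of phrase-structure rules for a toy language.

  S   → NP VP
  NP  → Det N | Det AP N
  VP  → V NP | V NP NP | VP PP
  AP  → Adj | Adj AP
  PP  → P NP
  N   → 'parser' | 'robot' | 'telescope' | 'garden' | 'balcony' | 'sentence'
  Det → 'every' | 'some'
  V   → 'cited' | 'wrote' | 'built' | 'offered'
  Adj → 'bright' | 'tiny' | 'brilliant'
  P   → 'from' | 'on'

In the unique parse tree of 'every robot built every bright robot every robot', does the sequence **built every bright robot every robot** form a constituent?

Yes

[S [NP [Det every] [N robot]] [VP [V built] [NP [Det every] [AP [Adj bright]] [N robot]] [NP [Det every] [N robot]]]]
The words 'built every bright robot every robot' are exhaustively dominated by a single VP node (built by VP → V NP NP), so they form a constituent.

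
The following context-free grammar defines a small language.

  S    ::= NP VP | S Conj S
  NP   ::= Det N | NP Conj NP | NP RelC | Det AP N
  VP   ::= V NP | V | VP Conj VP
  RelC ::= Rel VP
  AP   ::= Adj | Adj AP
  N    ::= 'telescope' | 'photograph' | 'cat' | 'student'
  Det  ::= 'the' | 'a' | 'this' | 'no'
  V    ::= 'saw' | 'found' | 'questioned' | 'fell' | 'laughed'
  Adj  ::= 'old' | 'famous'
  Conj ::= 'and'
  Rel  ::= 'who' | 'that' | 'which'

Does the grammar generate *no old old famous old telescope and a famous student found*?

[S [NP [NP [Det no] [AP [Adj old] [AP [Adj old] [AP [Adj famous] [AP [Adj old]]]]] [N telescope]] [Conj and] [NP [Det a] [AP [Adj famous]] [N student]]] [VP [V found]]]
Each bracket corresponds to one application of a listed rule, so the string is derivable from S.

Grammatical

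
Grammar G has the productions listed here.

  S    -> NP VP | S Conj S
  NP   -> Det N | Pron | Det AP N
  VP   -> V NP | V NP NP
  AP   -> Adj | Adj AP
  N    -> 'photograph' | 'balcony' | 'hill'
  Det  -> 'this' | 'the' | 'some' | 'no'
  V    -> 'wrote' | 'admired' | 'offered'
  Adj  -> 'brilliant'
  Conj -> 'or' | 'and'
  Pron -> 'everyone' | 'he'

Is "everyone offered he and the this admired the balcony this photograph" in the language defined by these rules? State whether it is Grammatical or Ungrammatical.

A Det word can never sit immediately before a Det word in any string this grammar generates, so the substring 'the this' rules out a derivation.

Ungrammatical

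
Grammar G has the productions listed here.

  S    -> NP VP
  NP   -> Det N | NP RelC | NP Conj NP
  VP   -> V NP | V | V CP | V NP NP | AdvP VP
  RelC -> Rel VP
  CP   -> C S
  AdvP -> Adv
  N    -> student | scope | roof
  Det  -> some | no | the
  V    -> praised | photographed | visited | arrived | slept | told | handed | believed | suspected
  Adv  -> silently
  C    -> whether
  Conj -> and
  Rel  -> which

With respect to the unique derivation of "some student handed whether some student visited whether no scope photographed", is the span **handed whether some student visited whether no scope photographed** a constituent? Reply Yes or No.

Yes

[S [NP [Det some] [N student]] [VP [V handed] [CP [C whether] [S [NP [Det some] [N student]] [VP [V visited] [CP [C whether] [S [NP [Det no] [N scope]] [VP [V photographed]]]]]]]]]
The words 'handed whether some student visited whether no scope photographed' are exhaustively dominated by a single VP node (built by VP → V CP), so they form a constituent.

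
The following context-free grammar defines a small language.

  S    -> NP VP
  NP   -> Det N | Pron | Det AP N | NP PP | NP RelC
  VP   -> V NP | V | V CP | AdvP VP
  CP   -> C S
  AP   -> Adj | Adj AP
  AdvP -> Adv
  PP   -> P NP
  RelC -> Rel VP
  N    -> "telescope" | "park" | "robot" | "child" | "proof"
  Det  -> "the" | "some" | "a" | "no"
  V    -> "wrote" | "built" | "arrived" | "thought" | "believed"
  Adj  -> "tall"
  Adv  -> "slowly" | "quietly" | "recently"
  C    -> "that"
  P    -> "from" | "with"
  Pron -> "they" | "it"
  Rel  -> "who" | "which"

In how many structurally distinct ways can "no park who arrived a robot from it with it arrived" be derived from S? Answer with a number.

5

Two of the 5 distinct bracketings:
[S [NP [NP [NP [Det no] [N park]] [RelC [Rel who] [VP [V arrived] [NP [Det a] [N robot]]]]] [PP [P from] [NP [NP [Pron it]] [PP [P with] [NP [Pron it]]]]]] [VP [V arrived]]]
[S [NP [NP [NP [NP [Det no] [N park]] [RelC [Rel who] [VP [V arrived] [NP [Det a] [N robot]]]]] [PP [P from] [NP [Pron it]]]] [PP [P with] [NP [Pron it]]]] [VP [V arrived]]]
The trees differ in how a recursive rule is bracketed over the same span.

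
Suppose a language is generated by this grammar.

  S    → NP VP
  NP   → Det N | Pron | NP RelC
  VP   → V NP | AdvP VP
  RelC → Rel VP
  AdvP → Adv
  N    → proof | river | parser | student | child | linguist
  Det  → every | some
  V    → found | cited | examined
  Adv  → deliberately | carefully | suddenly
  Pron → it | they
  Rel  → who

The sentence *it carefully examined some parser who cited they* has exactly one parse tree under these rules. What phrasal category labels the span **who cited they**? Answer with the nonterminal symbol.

RelC

S
  NP
    Pron: it
  VP
    AdvP
      Adv: carefully
    VP
      V: examined
      NP
        NP
          Det: some
          N: parser
        RelC
          Rel: who
          VP
            V: cited
            NP
              Pron: they
The span 'who cited they' is the RelC node built by RelC → Rel VP.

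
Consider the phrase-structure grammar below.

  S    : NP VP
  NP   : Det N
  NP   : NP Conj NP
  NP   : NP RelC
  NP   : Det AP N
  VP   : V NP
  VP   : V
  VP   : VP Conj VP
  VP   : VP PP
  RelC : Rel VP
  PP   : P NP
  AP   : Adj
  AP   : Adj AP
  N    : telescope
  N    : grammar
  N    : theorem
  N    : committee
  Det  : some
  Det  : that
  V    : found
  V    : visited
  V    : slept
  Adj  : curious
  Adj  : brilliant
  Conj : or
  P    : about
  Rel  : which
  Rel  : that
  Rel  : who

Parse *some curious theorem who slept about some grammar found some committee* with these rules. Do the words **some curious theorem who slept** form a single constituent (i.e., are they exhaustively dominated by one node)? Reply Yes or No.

[S [NP [NP [Det some] [AP [Adj curious]] [N theorem]] [RelC [Rel who] [VP [VP [V slept]] [PP [P about] [NP [Det some] [N grammar]]]]]] [VP [V found] [NP [Det some] [N committee]]]]
The smallest constituent containing 'some curious theorem who slept' is the NP spanning 'some curious theorem who slept about some grammar'; no single node in the tree dominates exactly the given words.

No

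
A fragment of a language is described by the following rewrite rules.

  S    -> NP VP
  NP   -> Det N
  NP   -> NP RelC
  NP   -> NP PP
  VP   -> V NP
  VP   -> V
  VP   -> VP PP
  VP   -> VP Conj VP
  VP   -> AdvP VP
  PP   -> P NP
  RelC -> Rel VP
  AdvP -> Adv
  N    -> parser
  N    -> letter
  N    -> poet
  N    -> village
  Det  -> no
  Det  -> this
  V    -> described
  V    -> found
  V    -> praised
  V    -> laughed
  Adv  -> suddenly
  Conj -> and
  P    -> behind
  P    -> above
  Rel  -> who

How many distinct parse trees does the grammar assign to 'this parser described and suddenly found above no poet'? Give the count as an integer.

3

Two of the 3 distinct bracketings:
[S [NP [Det this] [N parser]] [VP [VP [VP [V described]] [Conj and] [VP [AdvP [Adv suddenly]] [VP [V found]]]] [PP [P above] [NP [Det no] [N poet]]]]]
[S [NP [Det this] [N parser]] [VP [VP [V described]] [Conj and] [VP [VP [AdvP [Adv suddenly]] [VP [V found]]] [PP [P above] [NP [Det no] [N poet]]]]]]
The trees differ in how a recursive rule is bracketed over the same span.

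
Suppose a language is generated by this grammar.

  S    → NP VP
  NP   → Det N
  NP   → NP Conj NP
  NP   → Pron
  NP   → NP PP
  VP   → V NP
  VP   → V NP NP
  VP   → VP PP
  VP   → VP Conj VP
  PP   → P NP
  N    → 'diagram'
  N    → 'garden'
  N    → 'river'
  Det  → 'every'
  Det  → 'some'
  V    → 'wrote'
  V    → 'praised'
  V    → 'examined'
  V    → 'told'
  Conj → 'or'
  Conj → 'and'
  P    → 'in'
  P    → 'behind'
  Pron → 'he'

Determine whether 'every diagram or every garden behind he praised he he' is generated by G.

Grammatical

S
  NP
    NP
      Det: every
      N: diagram
    Conj: or
    NP
      NP
        Det: every
        N: garden
      PP
        P: behind
        NP
          Pron: he
  VP
    V: praised
    NP
      Pron: he
    NP
      Pron: he
The bracketing above is licensed at every node by one of the given productions, with S at the root.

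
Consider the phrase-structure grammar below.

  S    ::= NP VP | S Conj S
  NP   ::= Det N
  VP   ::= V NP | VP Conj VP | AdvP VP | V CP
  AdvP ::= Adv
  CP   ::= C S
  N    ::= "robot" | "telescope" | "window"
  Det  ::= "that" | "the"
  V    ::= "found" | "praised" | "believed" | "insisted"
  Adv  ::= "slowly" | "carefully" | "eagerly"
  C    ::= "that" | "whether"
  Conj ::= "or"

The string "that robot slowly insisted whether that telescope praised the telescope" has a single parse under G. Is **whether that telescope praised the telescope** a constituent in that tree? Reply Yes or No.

Yes

[S [NP [Det that] [N robot]] [VP [AdvP [Adv slowly]] [VP [V insisted] [CP [C whether] [S [NP [Det that] [N telescope]] [VP [V praised] [NP [Det the] [N telescope]]]]]]]]
The words 'whether that telescope praised the telescope' are exhaustively dominated by a single CP node (built by CP → C S), so they form a constituent.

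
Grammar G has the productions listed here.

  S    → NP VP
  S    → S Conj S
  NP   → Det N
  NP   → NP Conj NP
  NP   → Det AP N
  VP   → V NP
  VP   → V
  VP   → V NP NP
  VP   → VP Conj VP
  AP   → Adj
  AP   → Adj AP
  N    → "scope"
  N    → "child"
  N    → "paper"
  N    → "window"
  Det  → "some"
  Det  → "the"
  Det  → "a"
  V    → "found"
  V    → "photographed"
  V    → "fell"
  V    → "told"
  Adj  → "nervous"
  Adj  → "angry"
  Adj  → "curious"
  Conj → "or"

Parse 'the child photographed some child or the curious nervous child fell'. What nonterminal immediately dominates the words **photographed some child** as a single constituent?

S
  S
    NP
      Det: the
      N: child
    VP
      V: photographed
      NP
        Det: some
        N: child
  Conj: or
  S
    NP
      Det: the
      AP
        Adj: curious
        AP
          Adj: nervous
      N: child
    VP
      V: fell
The span 'photographed some child' is the VP node built by VP → V NP.

VP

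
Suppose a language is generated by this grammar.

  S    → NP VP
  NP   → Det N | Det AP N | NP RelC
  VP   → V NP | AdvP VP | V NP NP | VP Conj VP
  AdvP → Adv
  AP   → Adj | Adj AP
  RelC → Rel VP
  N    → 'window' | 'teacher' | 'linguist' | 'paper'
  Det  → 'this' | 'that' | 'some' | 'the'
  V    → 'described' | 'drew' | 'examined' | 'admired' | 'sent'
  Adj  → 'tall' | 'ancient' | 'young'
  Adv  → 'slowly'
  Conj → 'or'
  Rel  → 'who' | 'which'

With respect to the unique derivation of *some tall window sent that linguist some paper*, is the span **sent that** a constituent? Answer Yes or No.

[S [NP [Det some] [AP [Adj tall]] [N window]] [VP [V sent] [NP [Det that] [N linguist]] [NP [Det some] [N paper]]]]
The smallest constituent containing 'sent that' is the VP spanning 'sent that linguist some paper'; no single node in the tree dominates exactly the given words.

No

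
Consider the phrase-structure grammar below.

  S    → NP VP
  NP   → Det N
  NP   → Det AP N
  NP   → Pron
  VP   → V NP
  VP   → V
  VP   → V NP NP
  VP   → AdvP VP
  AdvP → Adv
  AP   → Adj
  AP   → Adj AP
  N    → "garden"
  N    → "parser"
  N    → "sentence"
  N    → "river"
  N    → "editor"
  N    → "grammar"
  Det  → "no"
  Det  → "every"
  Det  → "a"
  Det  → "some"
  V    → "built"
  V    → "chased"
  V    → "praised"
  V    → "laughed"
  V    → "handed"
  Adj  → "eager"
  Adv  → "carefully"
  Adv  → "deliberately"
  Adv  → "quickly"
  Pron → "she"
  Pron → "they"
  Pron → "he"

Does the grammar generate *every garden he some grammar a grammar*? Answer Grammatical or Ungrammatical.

Ungrammatical

For S → NP VP, the only prefix that parses as NP is 'every garden', but the remainder 'he some grammar a grammar' is not a VP under these rules.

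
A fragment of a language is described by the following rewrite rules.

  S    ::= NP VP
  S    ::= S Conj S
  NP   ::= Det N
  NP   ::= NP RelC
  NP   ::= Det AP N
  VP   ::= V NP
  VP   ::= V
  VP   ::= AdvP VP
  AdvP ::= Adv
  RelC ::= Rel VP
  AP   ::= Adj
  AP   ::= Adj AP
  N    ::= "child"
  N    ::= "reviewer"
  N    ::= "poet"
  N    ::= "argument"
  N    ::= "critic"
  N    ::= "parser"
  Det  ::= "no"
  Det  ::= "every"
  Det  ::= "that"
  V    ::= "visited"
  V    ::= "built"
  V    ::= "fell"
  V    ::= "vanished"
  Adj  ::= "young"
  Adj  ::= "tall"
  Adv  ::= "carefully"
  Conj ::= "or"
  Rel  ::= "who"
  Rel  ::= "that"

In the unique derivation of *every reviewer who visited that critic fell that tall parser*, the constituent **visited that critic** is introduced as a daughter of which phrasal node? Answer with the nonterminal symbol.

[S [NP [NP [Det every] [N reviewer]] [RelC [Rel who] [VP [V visited] [NP [Det that] [N critic]]]]] [VP [V fell] [NP [Det that] [AP [Adj tall]] [N parser]]]]
The span 'visited that critic' is the VP node built by VP → V NP.
Its mother is the RelC built by RelC → Rel VP.

RelC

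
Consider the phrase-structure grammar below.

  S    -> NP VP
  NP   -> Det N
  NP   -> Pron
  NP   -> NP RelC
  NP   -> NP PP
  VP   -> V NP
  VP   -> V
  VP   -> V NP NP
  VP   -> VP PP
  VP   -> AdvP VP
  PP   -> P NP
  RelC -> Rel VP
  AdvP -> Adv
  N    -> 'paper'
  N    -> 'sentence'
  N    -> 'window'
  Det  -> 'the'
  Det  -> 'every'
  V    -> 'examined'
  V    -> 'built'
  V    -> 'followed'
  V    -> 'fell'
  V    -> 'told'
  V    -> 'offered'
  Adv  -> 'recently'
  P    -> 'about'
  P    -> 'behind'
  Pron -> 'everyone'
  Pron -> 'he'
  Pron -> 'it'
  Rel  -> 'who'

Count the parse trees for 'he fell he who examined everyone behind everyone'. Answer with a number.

Two of the 6 distinct bracketings:
[S [NP [Pron he]] [VP [V fell] [NP [NP [Pron he]] [RelC [Rel who] [VP [V examined] [NP [NP [Pron everyone]] [PP [P behind] [NP [Pron everyone]]]]]]]]]
[S [NP [Pron he]] [VP [V fell] [NP [NP [Pron he]] [RelC [Rel who] [VP [VP [V examined] [NP [Pron everyone]]] [PP [P behind] [NP [Pron everyone]]]]]]]]
The difference turns on whether NP → NP PP is used at the relevant span, versus an alternative expansion of NP.

6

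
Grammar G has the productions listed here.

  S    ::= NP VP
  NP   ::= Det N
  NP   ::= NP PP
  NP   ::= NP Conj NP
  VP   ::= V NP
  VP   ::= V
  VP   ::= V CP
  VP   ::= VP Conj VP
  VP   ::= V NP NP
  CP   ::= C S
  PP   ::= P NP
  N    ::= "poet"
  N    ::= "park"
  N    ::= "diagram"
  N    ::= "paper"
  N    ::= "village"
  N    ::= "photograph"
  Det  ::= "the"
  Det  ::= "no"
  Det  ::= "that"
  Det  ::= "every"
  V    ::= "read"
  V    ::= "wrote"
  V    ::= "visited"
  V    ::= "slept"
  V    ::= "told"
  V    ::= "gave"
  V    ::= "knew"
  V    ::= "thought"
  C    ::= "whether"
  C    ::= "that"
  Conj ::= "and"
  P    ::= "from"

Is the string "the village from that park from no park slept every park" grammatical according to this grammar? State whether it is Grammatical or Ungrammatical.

S
  NP
    NP
      Det: the
      N: village
    PP
      P: from
      NP
        NP
          Det: that
          N: park
        PP
          P: from
          NP
            Det: no
            N: park
  VP
    V: slept
    NP
      Det: every
      N: park
Every word is introduced by a lexical rule and the phrasal rules combine the resulting categories into a single S.

Grammatical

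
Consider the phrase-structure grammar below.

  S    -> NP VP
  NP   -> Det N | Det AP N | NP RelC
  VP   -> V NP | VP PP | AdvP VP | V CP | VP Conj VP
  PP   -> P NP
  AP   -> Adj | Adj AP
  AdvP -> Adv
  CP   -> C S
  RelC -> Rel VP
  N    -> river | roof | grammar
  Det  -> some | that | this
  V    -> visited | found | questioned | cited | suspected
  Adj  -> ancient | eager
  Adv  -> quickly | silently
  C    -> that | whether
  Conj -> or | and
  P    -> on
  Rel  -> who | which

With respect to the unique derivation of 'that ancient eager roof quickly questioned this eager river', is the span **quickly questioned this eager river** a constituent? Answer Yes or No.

Yes

[S [NP [Det that] [AP [Adj ancient] [AP [Adj eager]]] [N roof]] [VP [AdvP [Adv quickly]] [VP [V questioned] [NP [Det this] [AP [Adj eager]] [N river]]]]]
The words 'quickly questioned this eager river' are exhaustively dominated by a single VP node (built by VP → AdvP VP), so they form a constituent.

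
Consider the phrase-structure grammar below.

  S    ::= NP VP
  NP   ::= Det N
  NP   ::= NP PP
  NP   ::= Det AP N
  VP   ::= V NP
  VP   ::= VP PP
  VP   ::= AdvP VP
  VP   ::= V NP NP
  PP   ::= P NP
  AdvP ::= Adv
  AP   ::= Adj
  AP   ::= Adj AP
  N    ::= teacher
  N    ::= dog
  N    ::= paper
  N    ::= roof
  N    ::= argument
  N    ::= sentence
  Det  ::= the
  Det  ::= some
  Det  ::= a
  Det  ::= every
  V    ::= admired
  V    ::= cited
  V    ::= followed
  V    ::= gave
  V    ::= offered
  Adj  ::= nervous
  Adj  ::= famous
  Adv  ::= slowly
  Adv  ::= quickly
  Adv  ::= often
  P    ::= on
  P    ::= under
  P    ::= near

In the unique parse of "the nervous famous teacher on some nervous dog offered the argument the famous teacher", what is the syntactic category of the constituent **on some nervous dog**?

[S [NP [NP [Det the] [AP [Adj nervous] [AP [Adj famous]]] [N teacher]] [PP [P on] [NP [Det some] [AP [Adj nervous]] [N dog]]]] [VP [V offered] [NP [Det the] [N argument]] [NP [Det the] [AP [Adj famous]] [N teacher]]]]
The span 'on some nervous dog' is the PP node built by PP → P NP.

PP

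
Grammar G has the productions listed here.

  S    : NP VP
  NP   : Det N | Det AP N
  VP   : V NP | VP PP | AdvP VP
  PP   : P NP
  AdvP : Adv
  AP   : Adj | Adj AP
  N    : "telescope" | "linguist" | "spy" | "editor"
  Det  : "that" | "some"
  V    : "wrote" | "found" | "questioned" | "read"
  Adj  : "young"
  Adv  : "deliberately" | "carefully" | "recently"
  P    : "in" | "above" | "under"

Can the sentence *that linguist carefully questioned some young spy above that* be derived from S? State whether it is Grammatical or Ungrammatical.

Ungrammatical

For S → NP VP, the only prefix that parses as NP is 'that linguist', but the remainder 'carefully questioned some young spy above that' is not a VP under these rules.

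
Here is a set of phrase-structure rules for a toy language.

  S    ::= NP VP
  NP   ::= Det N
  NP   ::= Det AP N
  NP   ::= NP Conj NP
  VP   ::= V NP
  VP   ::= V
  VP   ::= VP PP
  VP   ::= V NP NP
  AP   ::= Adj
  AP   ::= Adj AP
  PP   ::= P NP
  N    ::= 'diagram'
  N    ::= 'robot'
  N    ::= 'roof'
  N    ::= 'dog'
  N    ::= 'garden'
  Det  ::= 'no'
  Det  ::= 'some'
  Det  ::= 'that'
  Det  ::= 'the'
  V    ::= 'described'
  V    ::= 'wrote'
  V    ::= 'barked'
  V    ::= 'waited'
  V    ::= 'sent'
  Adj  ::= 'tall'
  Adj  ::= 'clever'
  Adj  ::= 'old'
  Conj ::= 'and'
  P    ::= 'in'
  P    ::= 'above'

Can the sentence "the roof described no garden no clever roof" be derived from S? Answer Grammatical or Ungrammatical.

Grammatical

[S [NP [Det the] [N roof]] [VP [V described] [NP [Det no] [N garden]] [NP [Det no] [AP [Adj clever]] [N roof]]]]
Every word is introduced by a lexical rule and the phrasal rules combine the resulting categories into a single S.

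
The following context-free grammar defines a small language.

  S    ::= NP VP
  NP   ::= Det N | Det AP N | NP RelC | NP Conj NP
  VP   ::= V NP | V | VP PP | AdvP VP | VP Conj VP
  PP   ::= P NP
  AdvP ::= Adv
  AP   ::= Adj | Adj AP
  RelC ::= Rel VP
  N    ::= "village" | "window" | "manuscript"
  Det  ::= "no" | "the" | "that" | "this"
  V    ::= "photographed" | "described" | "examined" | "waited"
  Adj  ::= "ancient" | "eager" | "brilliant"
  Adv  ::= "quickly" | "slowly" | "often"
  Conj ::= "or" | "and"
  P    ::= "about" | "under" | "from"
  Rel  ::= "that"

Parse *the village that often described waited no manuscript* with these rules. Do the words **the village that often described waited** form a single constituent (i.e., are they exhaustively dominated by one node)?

No

[S [NP [NP [Det the] [N village]] [RelC [Rel that] [VP [AdvP [Adv often]] [VP [V described]]]]] [VP [V waited] [NP [Det no] [N manuscript]]]]
The smallest constituent containing 'the village that often described waited' is the S spanning 'the village that often described waited no manuscript'; no single node in the tree dominates exactly the given words.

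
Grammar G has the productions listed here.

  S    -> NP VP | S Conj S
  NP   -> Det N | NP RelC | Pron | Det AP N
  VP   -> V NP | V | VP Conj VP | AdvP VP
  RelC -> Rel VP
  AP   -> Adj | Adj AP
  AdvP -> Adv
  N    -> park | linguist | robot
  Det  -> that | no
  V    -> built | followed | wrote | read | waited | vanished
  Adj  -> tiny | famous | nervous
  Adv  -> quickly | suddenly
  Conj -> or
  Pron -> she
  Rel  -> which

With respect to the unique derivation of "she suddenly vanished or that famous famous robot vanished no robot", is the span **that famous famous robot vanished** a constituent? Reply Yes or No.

No

[S [S [NP [Pron she]] [VP [AdvP [Adv suddenly]] [VP [V vanished]]]] [Conj or] [S [NP [Det that] [AP [Adj famous] [AP [Adj famous]]] [N robot]] [VP [V vanished] [NP [Det no] [N robot]]]]]
The smallest constituent containing 'that famous famous robot vanished' is the S spanning 'that famous famous robot vanished no robot'; no single node in the tree dominates exactly the given words.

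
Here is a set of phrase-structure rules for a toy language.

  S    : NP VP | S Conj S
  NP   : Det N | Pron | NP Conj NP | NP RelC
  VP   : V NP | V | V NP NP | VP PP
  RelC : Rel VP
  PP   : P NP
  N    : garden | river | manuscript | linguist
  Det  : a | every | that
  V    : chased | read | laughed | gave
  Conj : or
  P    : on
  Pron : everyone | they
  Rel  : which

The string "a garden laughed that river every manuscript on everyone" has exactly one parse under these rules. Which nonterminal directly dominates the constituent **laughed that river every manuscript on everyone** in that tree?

S

S
  NP
    Det: a
    N: garden
  VP
    VP
      V: laughed
      NP
        Det: that
        N: river
      NP
        Det: every
        N: manuscript
    PP
      P: on
      NP
        Pron: everyone
The span 'laughed that river every manuscript on everyone' is the VP node built by VP → VP PP.
Its mother is the S built by S → NP VP.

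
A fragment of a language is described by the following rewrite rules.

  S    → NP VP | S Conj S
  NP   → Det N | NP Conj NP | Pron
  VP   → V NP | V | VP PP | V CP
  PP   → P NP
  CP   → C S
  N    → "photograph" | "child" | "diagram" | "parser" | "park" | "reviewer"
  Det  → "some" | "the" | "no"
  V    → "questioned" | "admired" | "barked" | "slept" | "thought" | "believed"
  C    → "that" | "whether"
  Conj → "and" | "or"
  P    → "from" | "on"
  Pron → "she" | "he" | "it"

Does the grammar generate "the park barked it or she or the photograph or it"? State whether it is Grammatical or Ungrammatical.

S
  NP
    Det: the
    N: park
  VP
    V: barked
    NP
      NP
        Pron: it
      Conj: or
      NP
        NP
          Pron: she
        Conj: or
        NP
          NP
            Det: the
            N: photograph
          Conj: or
          NP
            Pron: it
Each bracket corresponds to one application of a listed rule, so the string is derivable from S.

Grammatical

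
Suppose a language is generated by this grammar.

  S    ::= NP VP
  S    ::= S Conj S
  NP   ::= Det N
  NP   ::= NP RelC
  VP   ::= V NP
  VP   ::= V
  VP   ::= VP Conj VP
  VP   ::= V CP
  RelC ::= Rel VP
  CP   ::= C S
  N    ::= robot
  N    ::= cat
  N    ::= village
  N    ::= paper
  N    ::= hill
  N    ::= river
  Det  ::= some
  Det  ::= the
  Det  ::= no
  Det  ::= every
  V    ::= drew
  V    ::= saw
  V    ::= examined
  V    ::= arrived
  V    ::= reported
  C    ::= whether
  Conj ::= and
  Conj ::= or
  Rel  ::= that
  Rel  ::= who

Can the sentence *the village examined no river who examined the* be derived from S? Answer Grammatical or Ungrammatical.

For S → NP VP, the only prefix that parses as NP is 'the village', but the remainder 'examined no river who examined the' is not a VP under these rules. The alternative S rule S → S Conj S likewise has no satisfying split.

Ungrammatical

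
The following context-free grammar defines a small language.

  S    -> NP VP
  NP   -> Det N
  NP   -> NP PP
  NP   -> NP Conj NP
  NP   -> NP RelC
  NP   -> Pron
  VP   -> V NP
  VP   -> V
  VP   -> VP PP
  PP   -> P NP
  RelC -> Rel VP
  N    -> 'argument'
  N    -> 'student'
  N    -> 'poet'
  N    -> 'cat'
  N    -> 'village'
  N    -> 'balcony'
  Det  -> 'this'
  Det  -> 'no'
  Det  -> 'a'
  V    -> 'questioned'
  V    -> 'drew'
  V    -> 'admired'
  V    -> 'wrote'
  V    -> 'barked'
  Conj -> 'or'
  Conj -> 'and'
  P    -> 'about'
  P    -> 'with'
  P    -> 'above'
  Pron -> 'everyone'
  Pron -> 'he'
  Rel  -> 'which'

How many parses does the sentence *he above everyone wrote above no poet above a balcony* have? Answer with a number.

The two bracketings:
[S [NP [NP [Pron he]] [PP [P above] [NP [Pron everyone]]]] [VP [VP [V wrote]] [PP [P above] [NP [NP [Det no] [N poet]] [PP [P above] [NP [Det a] [N balcony]]]]]]]
[S [NP [NP [Pron he]] [PP [P above] [NP [Pron everyone]]]] [VP [VP [VP [V wrote]] [PP [P above] [NP [Det no] [N poet]]]] [PP [P above] [NP [Det a] [N balcony]]]]]
The trees differ in how a recursive rule is bracketed over the same span.

2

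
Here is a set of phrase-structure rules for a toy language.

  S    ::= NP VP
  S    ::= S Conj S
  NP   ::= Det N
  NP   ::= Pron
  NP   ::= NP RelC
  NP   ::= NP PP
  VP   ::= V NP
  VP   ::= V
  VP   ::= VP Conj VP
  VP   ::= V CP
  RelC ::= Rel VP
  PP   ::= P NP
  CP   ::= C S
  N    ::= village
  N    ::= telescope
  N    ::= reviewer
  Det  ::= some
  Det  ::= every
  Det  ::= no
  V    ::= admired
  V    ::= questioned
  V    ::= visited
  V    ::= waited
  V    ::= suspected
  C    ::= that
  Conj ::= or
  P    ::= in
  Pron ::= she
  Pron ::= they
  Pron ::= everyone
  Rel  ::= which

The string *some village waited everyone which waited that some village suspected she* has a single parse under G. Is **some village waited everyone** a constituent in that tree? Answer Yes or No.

[S [NP [Det some] [N village]] [VP [V waited] [NP [NP [Pron everyone]] [RelC [Rel which] [VP [V waited] [CP [C that] [S [NP [Det some] [N village]] [VP [V suspected] [NP [Pron she]]]]]]]]]]
The smallest constituent containing 'some village waited everyone' is the S spanning 'some village waited everyone which waited that some village suspected she'; no single node in the tree dominates exactly the given words.

No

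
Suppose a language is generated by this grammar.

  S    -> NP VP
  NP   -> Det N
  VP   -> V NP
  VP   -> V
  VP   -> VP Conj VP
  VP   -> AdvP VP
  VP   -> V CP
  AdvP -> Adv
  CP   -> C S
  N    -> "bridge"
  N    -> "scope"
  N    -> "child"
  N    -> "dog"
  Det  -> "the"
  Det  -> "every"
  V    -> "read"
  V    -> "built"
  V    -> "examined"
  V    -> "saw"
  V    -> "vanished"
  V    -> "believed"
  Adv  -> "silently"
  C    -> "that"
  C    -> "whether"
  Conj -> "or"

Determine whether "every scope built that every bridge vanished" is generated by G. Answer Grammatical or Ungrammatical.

Grammatical

[S [NP [Det every] [N scope]] [VP [V built] [CP [C that] [S [NP [Det every] [N bridge]] [VP [V vanished]]]]]]
Every word is introduced by a lexical rule and the phrasal rules combine the resulting categories into a single S.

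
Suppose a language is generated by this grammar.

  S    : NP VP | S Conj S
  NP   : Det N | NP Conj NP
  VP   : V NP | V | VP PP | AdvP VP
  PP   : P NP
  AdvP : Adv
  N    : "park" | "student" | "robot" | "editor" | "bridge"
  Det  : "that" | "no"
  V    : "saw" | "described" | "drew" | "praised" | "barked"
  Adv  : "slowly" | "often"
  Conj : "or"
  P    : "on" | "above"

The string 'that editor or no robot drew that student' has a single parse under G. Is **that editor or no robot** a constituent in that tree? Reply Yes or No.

Yes

[S [NP [NP [Det that] [N editor]] [Conj or] [NP [Det no] [N robot]]] [VP [V drew] [NP [Det that] [N student]]]]
The words 'that editor or no robot' are exhaustively dominated by a single NP node (built by NP → NP Conj NP), so they form a constituent.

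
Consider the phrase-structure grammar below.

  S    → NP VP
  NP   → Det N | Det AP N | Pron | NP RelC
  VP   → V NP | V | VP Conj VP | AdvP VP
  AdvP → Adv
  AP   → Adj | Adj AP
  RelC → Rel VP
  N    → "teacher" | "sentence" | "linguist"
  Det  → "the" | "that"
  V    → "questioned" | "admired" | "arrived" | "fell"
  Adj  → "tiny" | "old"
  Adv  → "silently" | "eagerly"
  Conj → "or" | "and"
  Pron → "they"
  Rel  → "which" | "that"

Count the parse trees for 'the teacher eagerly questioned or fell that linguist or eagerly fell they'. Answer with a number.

5

Two of the 5 distinct bracketings:
[S [NP [Det the] [N teacher]] [VP [VP [AdvP [Adv eagerly]] [VP [V questioned]]] [Conj or] [VP [VP [V fell] [NP [Det that] [N linguist]]] [Conj or] [VP [AdvP [Adv eagerly]] [VP [V fell] [NP [Pron they]]]]]]]
[S [NP [Det the] [N teacher]] [VP [VP [VP [AdvP [Adv eagerly]] [VP [V questioned]]] [Conj or] [VP [V fell] [NP [Det that] [N linguist]]]] [Conj or] [VP [AdvP [Adv eagerly]] [VP [V fell] [NP [Pron they]]]]]]
The trees differ in how a recursive rule is bracketed over the same span.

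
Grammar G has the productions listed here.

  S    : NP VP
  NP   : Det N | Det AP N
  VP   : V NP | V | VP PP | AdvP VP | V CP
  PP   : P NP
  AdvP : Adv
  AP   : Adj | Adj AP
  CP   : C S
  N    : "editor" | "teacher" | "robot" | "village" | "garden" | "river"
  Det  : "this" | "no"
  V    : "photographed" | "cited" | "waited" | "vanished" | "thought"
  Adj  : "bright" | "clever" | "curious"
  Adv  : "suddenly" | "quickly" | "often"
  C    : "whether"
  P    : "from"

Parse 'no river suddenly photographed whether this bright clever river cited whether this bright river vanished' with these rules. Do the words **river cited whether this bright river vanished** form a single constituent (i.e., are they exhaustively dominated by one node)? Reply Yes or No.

[S [NP [Det no] [N river]] [VP [AdvP [Adv suddenly]] [VP [V photographed] [CP [C whether] [S [NP [Det this] [AP [Adj bright] [AP [Adj clever]]] [N river]] [VP [V cited] [CP [C whether] [S [NP [Det this] [AP [Adj bright]] [N river]] [VP [V vanished]]]]]]]]]]
The smallest constituent containing 'river cited whether this bright river vanished' is the S spanning 'this bright clever river cited whether this bright river vanished'; no single node in the tree dominates exactly the given words.

No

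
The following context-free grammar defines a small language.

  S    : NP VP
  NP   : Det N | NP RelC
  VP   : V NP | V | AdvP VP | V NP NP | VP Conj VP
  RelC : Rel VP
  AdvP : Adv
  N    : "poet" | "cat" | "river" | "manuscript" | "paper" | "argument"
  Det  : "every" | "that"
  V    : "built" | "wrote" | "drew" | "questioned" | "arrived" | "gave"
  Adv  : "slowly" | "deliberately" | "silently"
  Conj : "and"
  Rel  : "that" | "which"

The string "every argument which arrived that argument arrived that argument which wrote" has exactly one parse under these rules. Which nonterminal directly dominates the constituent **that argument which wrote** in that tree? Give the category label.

S
  NP
    NP
      Det: every
      N: argument
    RelC
      Rel: which
      VP
        V: arrived
        NP
          Det: that
          N: argument
  VP
    V: arrived
    NP
      NP
        Det: that
        N: argument
      RelC
        Rel: which
        VP
          V: wrote
The span 'that argument which wrote' is the NP node built by NP → NP RelC.
Its mother is the VP built by VP → V NP.

VP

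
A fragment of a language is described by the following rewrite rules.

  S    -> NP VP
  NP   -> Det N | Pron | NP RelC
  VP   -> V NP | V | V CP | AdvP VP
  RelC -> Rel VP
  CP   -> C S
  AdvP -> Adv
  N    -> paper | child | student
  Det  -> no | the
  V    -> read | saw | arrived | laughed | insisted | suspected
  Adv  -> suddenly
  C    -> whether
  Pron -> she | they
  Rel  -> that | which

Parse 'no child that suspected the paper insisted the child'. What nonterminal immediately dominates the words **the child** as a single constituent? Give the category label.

NP

[S [NP [NP [Det no] [N child]] [RelC [Rel that] [VP [V suspected] [NP [Det the] [N paper]]]]] [VP [V insisted] [NP [Det the] [N child]]]]
The span 'the child' is the NP node built by NP → Det N.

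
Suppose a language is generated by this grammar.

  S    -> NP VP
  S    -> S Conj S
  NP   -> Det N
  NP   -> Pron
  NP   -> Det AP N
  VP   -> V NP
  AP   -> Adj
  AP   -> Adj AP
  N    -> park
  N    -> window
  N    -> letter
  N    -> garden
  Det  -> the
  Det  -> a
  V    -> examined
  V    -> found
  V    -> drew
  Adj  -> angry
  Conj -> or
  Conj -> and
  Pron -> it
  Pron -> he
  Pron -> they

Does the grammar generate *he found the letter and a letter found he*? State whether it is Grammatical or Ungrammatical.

[S [S [NP [Pron he]] [VP [V found] [NP [Det the] [N letter]]]] [Conj and] [S [NP [Det a] [N letter]] [VP [V found] [NP [Pron he]]]]]
The bracketing above is licensed at every node by one of the given productions, with S at the root.

Grammatical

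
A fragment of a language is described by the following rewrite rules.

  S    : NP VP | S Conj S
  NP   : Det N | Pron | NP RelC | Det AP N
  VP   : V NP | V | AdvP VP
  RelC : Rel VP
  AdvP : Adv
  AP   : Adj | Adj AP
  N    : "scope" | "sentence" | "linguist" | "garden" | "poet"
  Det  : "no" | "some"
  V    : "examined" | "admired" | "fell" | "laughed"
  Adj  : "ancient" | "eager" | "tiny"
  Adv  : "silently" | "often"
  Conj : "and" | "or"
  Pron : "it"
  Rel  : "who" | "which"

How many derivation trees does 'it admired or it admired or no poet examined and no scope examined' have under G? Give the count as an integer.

5

Two of the 5 distinct bracketings:
[S [S [NP [Pron it]] [VP [V admired]]] [Conj or] [S [S [NP [Pron it]] [VP [V admired]]] [Conj or] [S [S [NP [Det no] [N poet]] [VP [V examined]]] [Conj and] [S [NP [Det no] [N scope]] [VP [V examined]]]]]]
[S [S [NP [Pron it]] [VP [V admired]]] [Conj or] [S [S [S [NP [Pron it]] [VP [V admired]]] [Conj or] [S [NP [Det no] [N poet]] [VP [V examined]]]] [Conj and] [S [NP [Det no] [N scope]] [VP [V examined]]]]]
The trees differ in how a recursive rule is bracketed over the same span.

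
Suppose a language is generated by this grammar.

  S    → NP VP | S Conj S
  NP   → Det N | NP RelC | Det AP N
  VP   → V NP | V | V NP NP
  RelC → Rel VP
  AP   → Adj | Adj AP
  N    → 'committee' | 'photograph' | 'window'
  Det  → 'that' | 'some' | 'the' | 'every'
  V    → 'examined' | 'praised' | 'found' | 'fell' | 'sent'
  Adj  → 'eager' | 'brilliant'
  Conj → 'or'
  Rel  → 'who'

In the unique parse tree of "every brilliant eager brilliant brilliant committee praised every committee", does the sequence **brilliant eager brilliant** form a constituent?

[S [NP [Det every] [AP [Adj brilliant] [AP [Adj eager] [AP [Adj brilliant] [AP [Adj brilliant]]]]] [N committee]] [VP [V praised] [NP [Det every] [N committee]]]]
The smallest constituent containing 'brilliant eager brilliant' is the AP spanning 'brilliant eager brilliant brilliant'; no single node in the tree dominates exactly the given words.

No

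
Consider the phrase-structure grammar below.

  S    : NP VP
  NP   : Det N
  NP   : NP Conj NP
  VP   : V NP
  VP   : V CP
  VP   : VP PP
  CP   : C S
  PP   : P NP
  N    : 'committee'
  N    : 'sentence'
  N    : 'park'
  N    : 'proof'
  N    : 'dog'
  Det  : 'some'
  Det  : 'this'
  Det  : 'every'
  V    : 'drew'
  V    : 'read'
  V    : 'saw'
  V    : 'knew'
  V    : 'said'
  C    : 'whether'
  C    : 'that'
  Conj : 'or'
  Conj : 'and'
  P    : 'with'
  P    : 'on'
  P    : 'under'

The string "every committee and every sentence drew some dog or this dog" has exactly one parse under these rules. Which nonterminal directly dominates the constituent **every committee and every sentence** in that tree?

S
  NP
    NP
      Det: every
      N: committee
    Conj: and
    NP
      Det: every
      N: sentence
  VP
    V: drew
    NP
      NP
        Det: some
        N: dog
      Conj: or
      NP
        Det: this
        N: dog
The span 'every committee and every sentence' is the NP node built by NP → NP Conj NP.
Its mother is the S built by S → NP VP.

S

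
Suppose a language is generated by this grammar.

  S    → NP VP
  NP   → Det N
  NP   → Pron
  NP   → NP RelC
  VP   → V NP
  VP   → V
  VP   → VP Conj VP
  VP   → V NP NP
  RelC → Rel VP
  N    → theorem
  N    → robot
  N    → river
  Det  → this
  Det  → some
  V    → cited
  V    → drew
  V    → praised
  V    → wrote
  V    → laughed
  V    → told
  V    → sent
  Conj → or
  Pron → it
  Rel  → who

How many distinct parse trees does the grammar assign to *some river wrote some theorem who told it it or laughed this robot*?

4

Two of the 4 distinct bracketings:
[S [NP [Det some] [N river]] [VP [V wrote] [NP [NP [Det some] [N theorem]] [RelC [Rel who] [VP [VP [V told] [NP [Pron it]] [NP [Pron it]]] [Conj or] [VP [V laughed] [NP [Det this] [N robot]]]]]]]]
[S [NP [Det some] [N river]] [VP [VP [V wrote] [NP [NP [Det some] [N theorem]] [RelC [Rel who] [VP [V told] [NP [Pron it]] [NP [Pron it]]]]]] [Conj or] [VP [V laughed] [NP [Det this] [N robot]]]]]
The trees differ in how a recursive rule is bracketed over the same span.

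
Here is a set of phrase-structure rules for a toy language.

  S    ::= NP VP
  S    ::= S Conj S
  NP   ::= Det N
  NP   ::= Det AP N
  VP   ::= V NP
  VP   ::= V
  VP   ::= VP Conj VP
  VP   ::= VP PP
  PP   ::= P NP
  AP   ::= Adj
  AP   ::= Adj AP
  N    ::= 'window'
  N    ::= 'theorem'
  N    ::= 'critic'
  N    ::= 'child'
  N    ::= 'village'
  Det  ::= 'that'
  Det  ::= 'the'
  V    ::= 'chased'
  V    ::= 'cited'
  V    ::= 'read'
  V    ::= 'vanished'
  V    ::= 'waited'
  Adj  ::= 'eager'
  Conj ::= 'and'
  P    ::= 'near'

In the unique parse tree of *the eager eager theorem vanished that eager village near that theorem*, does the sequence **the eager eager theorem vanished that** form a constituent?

No

[S [NP [Det the] [AP [Adj eager] [AP [Adj eager]]] [N theorem]] [VP [VP [V vanished] [NP [Det that] [AP [Adj eager]] [N village]]] [PP [P near] [NP [Det that] [N theorem]]]]]
The smallest constituent containing 'the eager eager theorem vanished that' is the S spanning 'the eager eager theorem vanished that eager village near that theorem'; no single node in the tree dominates exactly the given words.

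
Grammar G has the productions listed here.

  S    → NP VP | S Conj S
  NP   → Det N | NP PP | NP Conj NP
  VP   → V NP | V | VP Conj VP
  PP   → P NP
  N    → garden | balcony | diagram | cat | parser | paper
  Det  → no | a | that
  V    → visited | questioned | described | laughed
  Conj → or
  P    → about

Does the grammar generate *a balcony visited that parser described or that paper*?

Ungrammatical

For S → NP VP, the only prefix that parses as NP is 'a balcony', but the remainder 'visited that parser described or that paper' is not a VP under these rules. The alternative S rule S → S Conj S likewise has no satisfying split.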